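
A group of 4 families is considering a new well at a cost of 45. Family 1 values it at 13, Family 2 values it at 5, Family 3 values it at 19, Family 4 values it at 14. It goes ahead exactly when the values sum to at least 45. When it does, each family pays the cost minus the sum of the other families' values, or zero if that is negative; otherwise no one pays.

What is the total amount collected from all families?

Total value 51 ≥ cost 45, so it is built.
Family 1: others sum to 38; max(0, 45 - 38) = 7.
Family 2: others sum to 46; max(0, 45 - 46) = 0.
Family 3: others sum to 32; max(0, 45 - 32) = 13.
Family 4: others sum to 37; max(0, 45 - 37) = 8.
Total collected = 7 + 0 + 13 + 8 = 28.

28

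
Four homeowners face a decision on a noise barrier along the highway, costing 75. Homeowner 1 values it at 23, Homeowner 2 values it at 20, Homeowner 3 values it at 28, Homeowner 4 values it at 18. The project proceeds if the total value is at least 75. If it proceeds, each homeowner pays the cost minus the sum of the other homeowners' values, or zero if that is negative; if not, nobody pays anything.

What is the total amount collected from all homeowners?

33

Total value 89 ≥ cost 75, so it is built.
Homeowner 1: others sum to 66; max(0, 75 - 66) = 9.
Homeowner 2: others sum to 69; max(0, 75 - 69) = 6.
Homeowner 3: others sum to 61; max(0, 75 - 61) = 14.
Homeowner 4: others sum to 71; max(0, 75 - 71) = 4.
Total collected = 9 + 6 + 14 + 4 = 33.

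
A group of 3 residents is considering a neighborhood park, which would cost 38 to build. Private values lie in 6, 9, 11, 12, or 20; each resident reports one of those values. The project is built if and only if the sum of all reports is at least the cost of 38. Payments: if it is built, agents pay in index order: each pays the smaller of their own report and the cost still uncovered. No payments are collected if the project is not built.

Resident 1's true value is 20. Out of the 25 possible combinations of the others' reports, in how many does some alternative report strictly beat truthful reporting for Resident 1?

Others report (6, 20): truth gives 0; report 12 gives 8 > 0. Violating.
Others report (9, 20): truth gives 0; report 9 gives 11 > 0. Violating.
Others report (11, 20): truth gives 0; report 9 gives 11 > 0. Violating.
Others report (12, 20): truth gives 0; report 6 gives 14 > 0. Violating.
Others report (6, 6): truth gives 0; no alternative beats it.
Others report (6, 9): truth gives 0; no alternative beats it.
(Checking all 25 profiles: 9 have a profitable deviation, 16 do not.)

9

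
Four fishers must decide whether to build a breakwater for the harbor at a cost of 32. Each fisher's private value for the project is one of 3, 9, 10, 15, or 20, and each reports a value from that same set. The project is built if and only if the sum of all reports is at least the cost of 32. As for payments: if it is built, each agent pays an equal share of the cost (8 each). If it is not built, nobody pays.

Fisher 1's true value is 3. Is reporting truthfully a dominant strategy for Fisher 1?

Yes

Check each profile of the others' reports and compare truth against every alternative report.
Others report (3, 3, 20): truth gives 0, best alternative gives -5.
Others report (3, 9, 15): truth gives 0, best alternative gives -5.
Others report (3, 10, 10): truth gives 0, best alternative gives -5.
Others report (3, 10, 15): truth gives 0, best alternative gives -5.
Others report (3, 15, 9): truth gives 0, best alternative gives -5.
Others report (3, 15, 10): truth gives 0, best alternative gives -5.
(Remaining 119 profiles checked similarly; truth is weakly best in each.)
In every case the truthful report is at least as good as any alternative, so it is a dominant strategy.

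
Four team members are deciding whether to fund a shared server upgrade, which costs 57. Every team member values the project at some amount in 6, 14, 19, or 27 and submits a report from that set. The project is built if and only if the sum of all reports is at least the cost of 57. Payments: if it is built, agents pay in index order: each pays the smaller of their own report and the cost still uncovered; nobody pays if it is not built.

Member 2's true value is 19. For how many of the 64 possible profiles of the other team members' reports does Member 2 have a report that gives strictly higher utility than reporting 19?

44

Others report (6, 14, 27): truth gives 0; report 14 gives 5 > 0. Violating.
Others report (6, 19, 19): truth gives 0; report 14 gives 5 > 0. Violating.
Others report (6, 19, 27): truth gives 0; report 6 gives 13 > 0. Violating.
Others report (6, 27, 14): truth gives 0; report 14 gives 5 > 0. Violating.
Others report (6, 6, 6): truth gives 0; no alternative beats it.
Others report (6, 6, 14): truth gives 0; no alternative beats it.
(Checking all 64 profiles: 44 have a profitable deviation, 20 do not.)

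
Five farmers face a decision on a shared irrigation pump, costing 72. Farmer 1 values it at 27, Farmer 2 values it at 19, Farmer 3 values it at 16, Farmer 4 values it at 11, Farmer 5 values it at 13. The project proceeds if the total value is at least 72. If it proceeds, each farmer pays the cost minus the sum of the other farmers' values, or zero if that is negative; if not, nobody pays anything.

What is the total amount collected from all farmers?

Total value 86 ≥ cost 72, so it is built.
Farmer 1: others sum to 59; max(0, 72 - 59) = 13.
Farmer 2: others sum to 67; max(0, 72 - 67) = 5.
Farmer 3: others sum to 70; max(0, 72 - 70) = 2.
Farmer 4: others sum to 75; max(0, 72 - 75) = 0.
Farmer 5: others sum to 73; max(0, 72 - 73) = 0.
Total collected = 13 + 5 + 2 + 0 + 0 = 20.

20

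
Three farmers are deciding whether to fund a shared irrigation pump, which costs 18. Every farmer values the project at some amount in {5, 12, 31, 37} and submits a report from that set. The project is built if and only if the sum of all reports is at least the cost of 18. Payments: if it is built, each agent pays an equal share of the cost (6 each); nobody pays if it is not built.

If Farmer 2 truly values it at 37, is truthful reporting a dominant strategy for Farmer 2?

Check each profile of the others' reports and compare truth against every alternative report.
Others report (5, 5): truth gives 31, best alternative gives 31.
Others report (5, 12): truth gives 31, best alternative gives 31.
Others report (5, 31): truth gives 31, best alternative gives 31.
Others report (5, 37): truth gives 31, best alternative gives 31.
Others report (12, 5): truth gives 31, best alternative gives 31.
Others report (12, 12): truth gives 31, best alternative gives 31.
(Remaining 10 profiles checked similarly; truth is weakly best in each.)
In every case the truthful report is at least as good as any alternative, so it is a dominant strategy.

Yes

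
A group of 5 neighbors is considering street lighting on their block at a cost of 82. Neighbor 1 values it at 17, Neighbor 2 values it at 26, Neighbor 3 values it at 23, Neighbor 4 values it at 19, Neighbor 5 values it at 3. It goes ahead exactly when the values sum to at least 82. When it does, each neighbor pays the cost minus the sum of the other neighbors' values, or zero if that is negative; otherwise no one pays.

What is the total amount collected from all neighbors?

Total value 88 ≥ cost 82, so it is built.
Neighbor 1: others sum to 71; max(0, 82 - 71) = 11.
Neighbor 2: others sum to 62; max(0, 82 - 62) = 20.
Neighbor 3: others sum to 65; max(0, 82 - 65) = 17.
Neighbor 4: others sum to 69; max(0, 82 - 69) = 13.
Neighbor 5: others sum to 85; max(0, 82 - 85) = 0.
Total collected = 11 + 20 + 17 + 13 + 0 = 61.

61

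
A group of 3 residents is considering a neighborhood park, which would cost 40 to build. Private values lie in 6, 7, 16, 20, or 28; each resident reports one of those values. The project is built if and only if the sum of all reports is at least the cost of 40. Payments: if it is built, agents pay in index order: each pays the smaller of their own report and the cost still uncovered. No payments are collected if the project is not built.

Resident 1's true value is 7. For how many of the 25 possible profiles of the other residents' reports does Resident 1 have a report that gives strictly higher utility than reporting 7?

12

Others report (6, 28): truth gives 0; report 6 gives 1 > 0. Violating.
Others report (7, 28): truth gives 0; report 6 gives 1 > 0. Violating.
Others report (16, 20): truth gives 0; report 6 gives 1 > 0. Violating.
Others report (16, 28): truth gives 0; report 6 gives 1 > 0. Violating.
Others report (6, 6): truth gives 0; no alternative beats it.
Others report (6, 7): truth gives 0; no alternative beats it.
(Checking all 25 profiles: 12 have a profitable deviation, 13 do not.)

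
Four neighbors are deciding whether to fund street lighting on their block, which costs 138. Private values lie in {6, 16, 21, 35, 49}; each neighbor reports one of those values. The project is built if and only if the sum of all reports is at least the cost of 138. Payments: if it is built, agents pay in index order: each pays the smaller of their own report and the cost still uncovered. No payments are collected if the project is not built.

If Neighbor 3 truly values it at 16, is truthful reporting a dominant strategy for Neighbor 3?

Consider the case where Neighbor 1 reports 35, Neighbor 2 reports 49 and Neighbor 4 reports 49.
Truthful report 16: project built, pays 16, utility 16 - 16 = 0.
Report 6 instead: project built, pays 6, utility 16 - 6 = 10.
Since 10 > 0, reporting 6 is strictly better here, so truthful reporting is not dominant.

No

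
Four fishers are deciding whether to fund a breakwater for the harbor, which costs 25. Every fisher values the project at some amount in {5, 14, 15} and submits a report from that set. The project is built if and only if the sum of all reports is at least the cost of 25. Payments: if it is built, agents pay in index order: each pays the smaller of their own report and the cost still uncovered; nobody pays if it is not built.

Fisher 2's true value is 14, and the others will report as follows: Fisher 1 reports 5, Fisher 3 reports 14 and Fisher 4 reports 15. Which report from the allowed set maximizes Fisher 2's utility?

5

Report 5: project built, pays 5, utility 14 - 5 = 9.
Report 14: project built, pays 14, utility 14 - 14 = 0.
Report 15: project built, pays 15, utility 14 - 15 = -1.
The best choice is 5 with utility 9.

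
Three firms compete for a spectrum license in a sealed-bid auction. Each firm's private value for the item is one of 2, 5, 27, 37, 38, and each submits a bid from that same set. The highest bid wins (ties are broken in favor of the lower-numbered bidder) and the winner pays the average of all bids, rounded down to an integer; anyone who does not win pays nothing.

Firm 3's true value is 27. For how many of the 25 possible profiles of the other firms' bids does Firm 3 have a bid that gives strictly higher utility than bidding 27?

Others bid (2, 2): truth gives 17; bid 5 gives 24 > 17. Violating.
Others bid (2, 27): truth gives 0; bid 37 gives 5 > 0. Violating.
Others bid (2, 37): truth gives 0; bid 38 gives 2 > 0. Violating.
Others bid (5, 27): truth gives 0; bid 37 gives 4 > 0. Violating.
Others bid (2, 5): truth gives 16; no alternative beats it.
Others bid (2, 38): truth gives 0; no alternative beats it.
(Checking all 25 profiles: 9 have a profitable deviation, 16 do not.)

9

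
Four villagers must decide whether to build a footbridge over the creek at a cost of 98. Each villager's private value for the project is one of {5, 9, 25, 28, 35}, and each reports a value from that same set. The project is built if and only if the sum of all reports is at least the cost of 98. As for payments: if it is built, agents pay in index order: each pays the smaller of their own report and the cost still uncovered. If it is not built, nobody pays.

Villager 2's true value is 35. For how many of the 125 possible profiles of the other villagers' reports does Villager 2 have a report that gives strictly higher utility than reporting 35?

Others report (5, 35, 35): truth gives 0; report 25 gives 10 > 0. Violating.
Others report (9, 28, 35): truth gives 0; report 28 gives 7 > 0. Violating.
Others report (9, 35, 28): truth gives 0; report 28 gives 7 > 0. Violating.
Others report (9, 35, 35): truth gives 0; report 25 gives 10 > 0. Violating.
Others report (5, 5, 5): truth gives 0; no alternative beats it.
Others report (5, 5, 9): truth gives 0; no alternative beats it.
(Checking all 125 profiles: 39 have a profitable deviation, 86 do not.)

39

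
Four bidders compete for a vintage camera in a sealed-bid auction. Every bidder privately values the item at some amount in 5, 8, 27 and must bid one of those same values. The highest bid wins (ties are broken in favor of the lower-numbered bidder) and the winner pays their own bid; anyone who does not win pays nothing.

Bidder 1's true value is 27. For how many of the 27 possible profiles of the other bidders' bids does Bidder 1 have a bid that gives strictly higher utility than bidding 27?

8

Others bid (5, 5, 5): truth gives 0; bid 5 gives 22 > 0. Violating.
Others bid (5, 5, 8): truth gives 0; bid 8 gives 19 > 0. Violating.
Others bid (5, 8, 5): truth gives 0; bid 8 gives 19 > 0. Violating.
Others bid (5, 8, 8): truth gives 0; bid 8 gives 19 > 0. Violating.
Others bid (5, 5, 27): truth gives 0; no alternative beats it.
Others bid (5, 8, 27): truth gives 0; no alternative beats it.
(Checking all 27 profiles: 8 have a profitable deviation, 19 do not.)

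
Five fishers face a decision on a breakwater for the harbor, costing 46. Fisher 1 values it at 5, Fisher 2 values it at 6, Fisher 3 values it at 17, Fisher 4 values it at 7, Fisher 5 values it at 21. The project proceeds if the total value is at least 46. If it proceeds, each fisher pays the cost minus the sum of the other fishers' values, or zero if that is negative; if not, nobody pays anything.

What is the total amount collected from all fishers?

Total value 56 ≥ cost 46, so it is built.
Fisher 1: others sum to 51; max(0, 46 - 51) = 0.
Fisher 2: others sum to 50; max(0, 46 - 50) = 0.
Fisher 3: others sum to 39; max(0, 46 - 39) = 7.
Fisher 4: others sum to 49; max(0, 46 - 49) = 0.
Fisher 5: others sum to 35; max(0, 46 - 35) = 11.
Total collected = 0 + 0 + 7 + 0 + 11 = 18.

18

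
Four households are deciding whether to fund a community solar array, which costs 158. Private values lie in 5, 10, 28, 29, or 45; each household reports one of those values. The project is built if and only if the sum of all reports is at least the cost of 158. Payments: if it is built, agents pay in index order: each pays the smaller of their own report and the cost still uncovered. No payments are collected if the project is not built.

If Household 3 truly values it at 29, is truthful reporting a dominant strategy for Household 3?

No

Consider the case where Household 1 reports 45, Household 2 reports 45 and Household 4 reports 45.
Truthful report 29: project built, pays 29, utility 29 - 29 = 0.
Report 28 instead: project built, pays 28, utility 29 - 28 = 1.
Since 1 > 0, reporting 28 is strictly better here, so truthful reporting is not dominant.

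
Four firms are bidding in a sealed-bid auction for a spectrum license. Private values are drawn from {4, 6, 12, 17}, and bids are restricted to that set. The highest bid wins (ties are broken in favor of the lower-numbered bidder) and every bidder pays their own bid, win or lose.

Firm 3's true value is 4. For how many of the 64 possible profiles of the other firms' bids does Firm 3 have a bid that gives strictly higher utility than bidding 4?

2

Others bid (4, 4, 4): truth gives -4; bid 6 gives -2 > -4. Violating.
Others bid (4, 4, 6): truth gives -4; bid 6 gives -2 > -4. Violating.
Others bid (4, 4, 12): truth gives -4; no alternative beats it.
Others bid (4, 4, 17): truth gives -4; no alternative beats it.
(Checking all 64 profiles: 2 have a profitable deviation, 62 do not.)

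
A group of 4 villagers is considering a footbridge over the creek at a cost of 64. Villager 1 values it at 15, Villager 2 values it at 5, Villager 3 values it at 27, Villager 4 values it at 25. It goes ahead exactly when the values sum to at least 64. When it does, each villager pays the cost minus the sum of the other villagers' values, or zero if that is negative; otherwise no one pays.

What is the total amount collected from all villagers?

Total value 72 ≥ cost 64, so it is built.
Villager 1: others sum to 57; max(0, 64 - 57) = 7.
Villager 2: others sum to 67; max(0, 64 - 67) = 0.
Villager 3: others sum to 45; max(0, 64 - 45) = 19.
Villager 4: others sum to 47; max(0, 64 - 47) = 17.
Total collected = 7 + 0 + 19 + 17 = 43.

43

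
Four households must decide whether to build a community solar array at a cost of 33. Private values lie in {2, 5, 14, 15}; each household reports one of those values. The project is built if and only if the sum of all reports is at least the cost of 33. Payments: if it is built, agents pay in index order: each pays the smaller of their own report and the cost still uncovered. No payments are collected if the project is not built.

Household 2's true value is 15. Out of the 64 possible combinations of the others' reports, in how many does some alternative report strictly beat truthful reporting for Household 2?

53

Others report (2, 2, 15): truth gives 0; report 14 gives 1 > 0. Violating.
Others report (2, 5, 14): truth gives 0; report 14 gives 1 > 0. Violating.
Others report (2, 5, 15): truth gives 0; report 14 gives 1 > 0. Violating.
Others report (2, 14, 5): truth gives 0; report 14 gives 1 > 0. Violating.
Others report (2, 2, 2): truth gives 0; no alternative beats it.
Others report (2, 2, 5): truth gives 0; no alternative beats it.
(Checking all 64 profiles: 53 have a profitable deviation, 11 do not.)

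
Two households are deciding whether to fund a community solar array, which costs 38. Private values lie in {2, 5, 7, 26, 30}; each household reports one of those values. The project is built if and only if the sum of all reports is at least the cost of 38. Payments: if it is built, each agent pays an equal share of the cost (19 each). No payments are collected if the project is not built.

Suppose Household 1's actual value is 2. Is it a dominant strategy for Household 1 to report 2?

Yes

Check each profile of the others' reports and compare truth against every alternative report.
Others report (2): truth gives 0, best alternative gives 0.
Others report (5): truth gives 0, best alternative gives 0.
Others report (7): truth gives 0, best alternative gives 0.
Others report (26): truth gives 0, best alternative gives 0.
Others report (30): truth gives 0, best alternative gives 0.
In every case the truthful report is at least as good as any alternative, so it is a dominant strategy.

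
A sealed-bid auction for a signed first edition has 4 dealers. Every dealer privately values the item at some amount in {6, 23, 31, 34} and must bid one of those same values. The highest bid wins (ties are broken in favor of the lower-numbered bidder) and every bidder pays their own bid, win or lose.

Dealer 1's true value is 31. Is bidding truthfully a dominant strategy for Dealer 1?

Consider the case where Dealer 2 bids 6, Dealer 3 bids 6 and Dealer 4 bids 6.
Truthful bid 31: wins, pays 31, utility 31 - 31 = 0.
Bid 6 instead: wins, pays 6, utility 31 - 6 = 25.
Since 25 > 0, bidding 6 is strictly better here, so truthful bidding is not dominant.

No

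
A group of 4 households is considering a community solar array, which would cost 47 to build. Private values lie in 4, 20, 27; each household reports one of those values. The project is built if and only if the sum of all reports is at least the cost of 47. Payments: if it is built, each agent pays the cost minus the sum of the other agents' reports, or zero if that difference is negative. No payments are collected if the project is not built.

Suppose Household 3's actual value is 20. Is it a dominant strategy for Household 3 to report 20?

Check each profile of the others' reports and compare truth against every alternative report.
Others report (4, 20, 27): truth gives 20, best alternative gives 20.
Others report (4, 27, 20): truth gives 20, best alternative gives 20.
Others report (4, 27, 27): truth gives 20, best alternative gives 20.
Others report (20, 4, 27): truth gives 20, best alternative gives 20.
Others report (20, 20, 20): truth gives 20, best alternative gives 20.
Others report (20, 20, 27): truth gives 20, best alternative gives 20.
(Remaining 21 profiles checked similarly; truth is weakly best in each.)
In every case the truthful report is at least as good as any alternative, so it is a dominant strategy.

Yes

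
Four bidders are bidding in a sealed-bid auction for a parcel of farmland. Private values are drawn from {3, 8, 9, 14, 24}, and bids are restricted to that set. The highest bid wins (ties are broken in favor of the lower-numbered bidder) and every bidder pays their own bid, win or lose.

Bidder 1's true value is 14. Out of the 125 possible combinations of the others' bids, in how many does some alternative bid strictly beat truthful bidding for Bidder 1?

88

Others bid (3, 3, 3): truth gives 0; bid 3 gives 11 > 0. Violating.
Others bid (3, 3, 8): truth gives 0; bid 8 gives 6 > 0. Violating.
Others bid (3, 3, 9): truth gives 0; bid 9 gives 5 > 0. Violating.
Others bid (3, 3, 24): truth gives -14; bid 3 gives -3 > -14. Violating.
Others bid (3, 3, 14): truth gives 0; no alternative beats it.
Others bid (3, 8, 14): truth gives 0; no alternative beats it.
(Checking all 125 profiles: 88 have a profitable deviation, 37 do not.)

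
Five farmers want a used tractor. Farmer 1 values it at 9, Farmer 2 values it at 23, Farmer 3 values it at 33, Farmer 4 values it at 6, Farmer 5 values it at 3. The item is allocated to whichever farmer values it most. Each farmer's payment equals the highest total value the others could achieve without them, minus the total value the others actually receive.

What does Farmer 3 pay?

23

Farmer 3 has the highest value and receives the item.
Without Farmer 3, the item would go to the next-highest value, 23, so the others could achieve 23.
With Farmer 3 present and winning, the others receive nothing, so their total is 0.
Payment = 23 - 0 = 23.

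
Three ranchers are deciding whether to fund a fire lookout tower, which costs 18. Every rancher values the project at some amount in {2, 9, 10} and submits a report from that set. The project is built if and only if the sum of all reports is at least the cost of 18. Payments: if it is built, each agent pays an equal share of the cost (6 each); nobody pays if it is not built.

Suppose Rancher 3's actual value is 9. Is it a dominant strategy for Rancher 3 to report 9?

Check each profile of the others' reports and compare truth against every alternative report.
Others report (2, 9): truth gives 3, best alternative gives 3.
Others report (2, 10): truth gives 3, best alternative gives 3.
Others report (9, 2): truth gives 3, best alternative gives 3.
Others report (9, 9): truth gives 3, best alternative gives 3.
Others report (9, 10): truth gives 3, best alternative gives 3.
Others report (10, 2): truth gives 3, best alternative gives 3.
(Remaining 3 profiles checked similarly; truth is weakly best in each.)
In every case the truthful report is at least as good as any alternative, so it is a dominant strategy.

Yes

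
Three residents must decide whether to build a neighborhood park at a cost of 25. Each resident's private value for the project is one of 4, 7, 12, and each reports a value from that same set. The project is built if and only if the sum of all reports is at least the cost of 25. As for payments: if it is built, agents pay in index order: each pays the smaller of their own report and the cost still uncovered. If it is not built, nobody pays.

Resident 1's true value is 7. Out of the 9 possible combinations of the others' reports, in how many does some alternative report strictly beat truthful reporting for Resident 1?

Others report (12, 12): truth gives 0; report 4 gives 3 > 0. Violating.
Others report (4, 4): truth gives 0; no alternative beats it.
Others report (4, 7): truth gives 0; no alternative beats it.
(Checking all 9 profiles: 1 has a profitable deviation, 8 do not.)

1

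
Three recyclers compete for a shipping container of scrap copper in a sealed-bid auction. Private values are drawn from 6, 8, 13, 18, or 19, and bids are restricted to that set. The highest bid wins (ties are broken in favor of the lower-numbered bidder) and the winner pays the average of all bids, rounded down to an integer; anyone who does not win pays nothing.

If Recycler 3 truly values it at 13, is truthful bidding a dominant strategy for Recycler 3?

Consider the case where Recycler 1 bids 6 and Recycler 2 bids 6.
Truthful bid 13: wins, pays 8, utility 13 - 8 = 5.
Bid 8 instead: wins, pays 6, utility 13 - 6 = 7.
Since 7 > 5, bidding 8 is strictly better here, so truthful bidding is not dominant.

No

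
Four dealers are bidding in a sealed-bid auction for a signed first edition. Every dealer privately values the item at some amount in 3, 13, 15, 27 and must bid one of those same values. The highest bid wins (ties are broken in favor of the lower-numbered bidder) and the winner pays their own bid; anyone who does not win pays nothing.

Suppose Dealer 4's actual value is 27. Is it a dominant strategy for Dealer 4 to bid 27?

No

Consider the case where Dealer 1 bids 3, Dealer 2 bids 3 and Dealer 3 bids 3.
Truthful bid 27: wins, pays 27, utility 27 - 27 = 0.
Bid 13 instead: wins, pays 13, utility 27 - 13 = 14.
Since 14 > 0, bidding 13 is strictly better here, so truthful bidding is not dominant.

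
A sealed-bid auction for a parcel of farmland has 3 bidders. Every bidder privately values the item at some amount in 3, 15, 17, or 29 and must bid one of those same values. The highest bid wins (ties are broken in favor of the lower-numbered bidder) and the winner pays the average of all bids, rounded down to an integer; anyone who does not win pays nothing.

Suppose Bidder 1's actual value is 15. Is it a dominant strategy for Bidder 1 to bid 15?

No

Consider the case where Bidder 2 bids 3 and Bidder 3 bids 3.
Truthful bid 15: wins, pays 7, utility 15 - 7 = 8.
Bid 3 instead: wins, pays 3, utility 15 - 3 = 12.
Since 12 > 8, bidding 3 is strictly better here, so truthful bidding is not dominant.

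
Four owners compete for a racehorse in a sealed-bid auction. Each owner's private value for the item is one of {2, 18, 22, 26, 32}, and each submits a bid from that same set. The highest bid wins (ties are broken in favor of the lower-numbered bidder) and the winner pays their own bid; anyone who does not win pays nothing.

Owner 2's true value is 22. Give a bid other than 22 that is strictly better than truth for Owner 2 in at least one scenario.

18

Suppose Owner 1 bids 2, Owner 3 bids 2 and Owner 4 bids 2.
Bid 22: wins, pays 22, utility 22 - 22 = 0.
Bid 18: wins, pays 18, utility 22 - 18 = 4.
So bidding 18 beats truth here (4 > 0).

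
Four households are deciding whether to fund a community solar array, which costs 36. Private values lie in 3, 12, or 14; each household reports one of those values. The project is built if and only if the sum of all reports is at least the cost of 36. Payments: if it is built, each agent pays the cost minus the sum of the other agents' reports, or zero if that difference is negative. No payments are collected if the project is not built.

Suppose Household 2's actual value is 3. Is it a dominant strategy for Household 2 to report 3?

Yes

Check each profile of the others' reports and compare truth against every alternative report.
Others report (3, 12, 12): truth gives 0, best alternative gives -6.
Others report (12, 3, 12): truth gives 0, best alternative gives -6.
Others report (12, 12, 3): truth gives 0, best alternative gives -6.
Others report (3, 12, 14): truth gives 0, best alternative gives -4.
Others report (3, 14, 12): truth gives 0, best alternative gives -4.
Others report (12, 3, 14): truth gives 0, best alternative gives -4.
(Remaining 21 profiles checked similarly; truth is weakly best in each.)
In every case the truthful report is at least as good as any alternative, so it is a dominant strategy.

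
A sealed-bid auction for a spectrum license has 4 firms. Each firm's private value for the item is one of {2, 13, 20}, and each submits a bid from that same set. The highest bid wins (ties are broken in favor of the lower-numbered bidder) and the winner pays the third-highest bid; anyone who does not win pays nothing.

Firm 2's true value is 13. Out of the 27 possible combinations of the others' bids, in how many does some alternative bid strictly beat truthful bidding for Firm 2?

Others bid (2, 2, 20): truth gives 0; bid 20 gives 11 > 0. Violating.
Others bid (2, 20, 2): truth gives 0; bid 20 gives 11 > 0. Violating.
Others bid (13, 2, 2): truth gives 0; bid 20 gives 11 > 0. Violating.
Others bid (2, 2, 2): truth gives 11; no alternative beats it.
Others bid (2, 2, 13): truth gives 11; no alternative beats it.
(Checking all 27 profiles: 3 have a profitable deviation, 24 do not.)

3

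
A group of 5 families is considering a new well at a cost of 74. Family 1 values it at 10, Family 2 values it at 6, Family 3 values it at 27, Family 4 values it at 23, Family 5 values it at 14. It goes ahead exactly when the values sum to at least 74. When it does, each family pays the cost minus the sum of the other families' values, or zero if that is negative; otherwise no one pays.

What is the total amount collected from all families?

50

Total value 80 ≥ cost 74, so it is built.
Family 1: others sum to 70; max(0, 74 - 70) = 4.
Family 2: others sum to 74; max(0, 74 - 74) = 0.
Family 3: others sum to 53; max(0, 74 - 53) = 21.
Family 4: others sum to 57; max(0, 74 - 57) = 17.
Family 5: others sum to 66; max(0, 74 - 66) = 8.
Total collected = 4 + 0 + 21 + 17 + 8 = 50.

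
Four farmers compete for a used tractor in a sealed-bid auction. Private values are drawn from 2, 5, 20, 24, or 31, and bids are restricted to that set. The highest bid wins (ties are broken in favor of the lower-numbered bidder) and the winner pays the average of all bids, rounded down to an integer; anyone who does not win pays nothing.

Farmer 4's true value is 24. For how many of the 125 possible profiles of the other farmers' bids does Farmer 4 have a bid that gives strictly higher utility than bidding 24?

41

Others bid (2, 2, 2): truth gives 17; bid 5 gives 22 > 17. Violating.
Others bid (2, 2, 5): truth gives 16; bid 20 gives 17 > 16. Violating.
Others bid (2, 2, 24): truth gives 0; bid 31 gives 10 > 0. Violating.
Others bid (2, 5, 2): truth gives 16; bid 20 gives 17 > 16. Violating.
Others bid (2, 2, 20): truth gives 12; no alternative beats it.
Others bid (2, 2, 31): truth gives 0; no alternative beats it.
(Checking all 125 profiles: 41 have a profitable deviation, 84 do not.)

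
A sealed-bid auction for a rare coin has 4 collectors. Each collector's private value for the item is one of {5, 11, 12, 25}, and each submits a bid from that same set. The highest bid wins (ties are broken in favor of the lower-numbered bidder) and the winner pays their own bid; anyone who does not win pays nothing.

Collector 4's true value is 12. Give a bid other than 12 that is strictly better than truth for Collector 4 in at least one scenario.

Suppose Collector 1 bids 5, Collector 2 bids 5 and Collector 3 bids 5.
Bid 12: wins, pays 12, utility 12 - 12 = 0.
Bid 11: wins, pays 11, utility 12 - 11 = 1.
So bidding 11 beats truth here (1 > 0).

11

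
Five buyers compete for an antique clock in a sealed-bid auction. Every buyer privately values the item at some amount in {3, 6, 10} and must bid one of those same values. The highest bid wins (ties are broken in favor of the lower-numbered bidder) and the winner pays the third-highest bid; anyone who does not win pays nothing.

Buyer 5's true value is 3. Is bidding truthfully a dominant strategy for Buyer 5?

Yes

Check each profile of the others' bids and compare truth against every alternative bid.
Others bid (3, 3, 3, 3): truth gives 0, best alternative gives 0.
Others bid (3, 3, 3, 6): truth gives 0, best alternative gives 0.
Others bid (3, 3, 3, 10): truth gives 0, best alternative gives 0.
Others bid (3, 3, 6, 3): truth gives 0, best alternative gives 0.
Others bid (3, 3, 6, 6): truth gives 0, best alternative gives 0.
Others bid (3, 3, 6, 10): truth gives 0, best alternative gives 0.
(Remaining 75 profiles checked similarly; truth is weakly best in each.)
In every case the truthful bid is at least as good as any alternative, so it is a dominant strategy.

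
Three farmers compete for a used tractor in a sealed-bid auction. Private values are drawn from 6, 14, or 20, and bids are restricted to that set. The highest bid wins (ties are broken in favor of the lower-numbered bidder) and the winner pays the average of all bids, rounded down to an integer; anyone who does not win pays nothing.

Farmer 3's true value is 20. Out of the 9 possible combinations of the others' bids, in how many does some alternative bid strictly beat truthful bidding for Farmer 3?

1

Others bid (6, 6): truth gives 10; bid 14 gives 12 > 10. Violating.
Others bid (6, 14): truth gives 7; no alternative beats it.
Others bid (6, 20): truth gives 0; no alternative beats it.
(Checking all 9 profiles: 1 has a profitable deviation, 8 do not.)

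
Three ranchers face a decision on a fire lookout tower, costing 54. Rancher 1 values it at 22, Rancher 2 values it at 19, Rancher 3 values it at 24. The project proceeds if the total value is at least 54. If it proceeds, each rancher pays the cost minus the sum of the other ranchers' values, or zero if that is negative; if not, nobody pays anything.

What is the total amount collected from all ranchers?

32

Total value 65 ≥ cost 54, so it is built.
Rancher 1: others sum to 43; max(0, 54 - 43) = 11.
Rancher 2: others sum to 46; max(0, 54 - 46) = 8.
Rancher 3: others sum to 41; max(0, 54 - 41) = 13.
Total collected = 11 + 8 + 13 = 32.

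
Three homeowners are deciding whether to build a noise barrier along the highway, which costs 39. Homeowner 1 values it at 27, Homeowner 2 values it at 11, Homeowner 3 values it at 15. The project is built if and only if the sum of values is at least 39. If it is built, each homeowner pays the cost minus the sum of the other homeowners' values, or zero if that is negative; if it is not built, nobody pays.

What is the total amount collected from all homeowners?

14

Total value 53 ≥ cost 39, so it is built.
Homeowner 1: others sum to 26; max(0, 39 - 26) = 13.
Homeowner 2: others sum to 42; max(0, 39 - 42) = 0.
Homeowner 3: others sum to 38; max(0, 39 - 38) = 1.
Total collected = 13 + 0 + 1 = 14.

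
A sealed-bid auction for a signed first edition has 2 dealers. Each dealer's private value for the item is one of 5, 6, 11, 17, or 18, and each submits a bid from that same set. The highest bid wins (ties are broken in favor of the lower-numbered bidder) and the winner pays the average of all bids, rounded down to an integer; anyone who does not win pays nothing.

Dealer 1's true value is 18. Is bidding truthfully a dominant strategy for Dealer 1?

Consider the case where Dealer 2 bids 5.
Truthful bid 18: wins, pays 11, utility 18 - 11 = 7.
Bid 5 instead: wins, pays 5, utility 18 - 5 = 13.
Since 13 > 7, bidding 5 is strictly better here, so truthful bidding is not dominant.

No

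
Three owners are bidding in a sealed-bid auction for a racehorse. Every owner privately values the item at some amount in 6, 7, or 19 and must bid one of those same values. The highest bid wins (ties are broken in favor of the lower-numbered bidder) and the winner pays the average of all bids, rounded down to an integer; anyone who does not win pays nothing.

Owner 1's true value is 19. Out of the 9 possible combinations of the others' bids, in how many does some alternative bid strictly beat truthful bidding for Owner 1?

Others bid (6, 6): truth gives 9; bid 6 gives 13 > 9. Violating.
Others bid (6, 7): truth gives 9; bid 7 gives 13 > 9. Violating.
Others bid (7, 6): truth gives 9; bid 7 gives 13 > 9. Violating.
Others bid (7, 7): truth gives 8; bid 7 gives 12 > 8. Violating.
Others bid (6, 19): truth gives 5; no alternative beats it.
Others bid (7, 19): truth gives 4; no alternative beats it.
(Checking all 9 profiles: 4 have a profitable deviation, 5 do not.)

4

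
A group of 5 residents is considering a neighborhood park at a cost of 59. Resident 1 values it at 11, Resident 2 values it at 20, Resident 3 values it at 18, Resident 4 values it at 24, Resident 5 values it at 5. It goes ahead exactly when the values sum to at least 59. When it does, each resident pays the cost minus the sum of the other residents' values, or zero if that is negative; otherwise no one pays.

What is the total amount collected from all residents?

6

Total value 78 ≥ cost 59, so it is built.
Resident 1: others sum to 67; max(0, 59 - 67) = 0.
Resident 2: others sum to 58; max(0, 59 - 58) = 1.
Resident 3: others sum to 60; max(0, 59 - 60) = 0.
Resident 4: others sum to 54; max(0, 59 - 54) = 5.
Resident 5: others sum to 73; max(0, 59 - 73) = 0.
Total collected = 0 + 1 + 0 + 5 + 0 = 6.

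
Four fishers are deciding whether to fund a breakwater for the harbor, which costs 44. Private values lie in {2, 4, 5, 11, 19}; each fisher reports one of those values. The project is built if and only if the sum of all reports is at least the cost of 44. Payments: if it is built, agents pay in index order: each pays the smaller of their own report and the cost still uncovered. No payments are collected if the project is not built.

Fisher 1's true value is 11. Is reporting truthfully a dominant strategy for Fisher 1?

No

Consider the case where Fisher 2 reports 2, Fisher 3 reports 19 and Fisher 4 reports 19.
Truthful report 11: project built, pays 11, utility 11 - 11 = 0.
Report 4 instead: project built, pays 4, utility 11 - 4 = 7.
Since 7 > 0, reporting 4 is strictly better here, so truthful reporting is not dominant.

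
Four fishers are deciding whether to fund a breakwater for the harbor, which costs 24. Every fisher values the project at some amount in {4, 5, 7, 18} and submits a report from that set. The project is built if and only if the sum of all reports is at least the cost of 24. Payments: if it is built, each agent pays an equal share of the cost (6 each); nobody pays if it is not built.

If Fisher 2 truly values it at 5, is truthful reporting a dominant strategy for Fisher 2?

No

Consider the case where Fisher 1 reports 5, Fisher 3 reports 7 and Fisher 4 reports 7.
Truthful report 5: project built, pays 6, utility 5 - 6 = -1.
Report 4 instead: project not built, utility 0.
Since 0 > -1, reporting 4 is strictly better here, so truthful reporting is not dominant.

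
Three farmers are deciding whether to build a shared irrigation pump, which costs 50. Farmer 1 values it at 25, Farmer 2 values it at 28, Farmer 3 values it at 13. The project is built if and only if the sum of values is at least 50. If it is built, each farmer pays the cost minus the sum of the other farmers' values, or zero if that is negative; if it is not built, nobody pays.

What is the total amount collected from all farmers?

Total value 66 ≥ cost 50, so it is built.
Farmer 1: others sum to 41; max(0, 50 - 41) = 9.
Farmer 2: others sum to 38; max(0, 50 - 38) = 12.
Farmer 3: others sum to 53; max(0, 50 - 53) = 0.
Total collected = 9 + 12 + 0 = 21.

21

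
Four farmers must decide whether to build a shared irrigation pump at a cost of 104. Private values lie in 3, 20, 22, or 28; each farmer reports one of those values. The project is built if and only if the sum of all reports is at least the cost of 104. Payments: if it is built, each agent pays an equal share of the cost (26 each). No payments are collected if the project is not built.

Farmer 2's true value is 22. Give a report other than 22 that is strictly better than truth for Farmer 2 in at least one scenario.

3

Suppose Farmer 1 reports 28, Farmer 3 reports 28 and Farmer 4 reports 28.
Report 22: project built, pays 26, utility 22 - 26 = -4.
Report 3: project not built, utility 0.
So reporting 3 beats truth here (0 > -4).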